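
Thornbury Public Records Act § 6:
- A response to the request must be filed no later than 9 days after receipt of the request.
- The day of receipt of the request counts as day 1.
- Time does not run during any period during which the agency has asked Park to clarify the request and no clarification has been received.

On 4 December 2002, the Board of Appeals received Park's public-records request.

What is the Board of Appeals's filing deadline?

Counting 4 December 2002 as day 1, day 9 is December 12, 2002.

December 12, 2002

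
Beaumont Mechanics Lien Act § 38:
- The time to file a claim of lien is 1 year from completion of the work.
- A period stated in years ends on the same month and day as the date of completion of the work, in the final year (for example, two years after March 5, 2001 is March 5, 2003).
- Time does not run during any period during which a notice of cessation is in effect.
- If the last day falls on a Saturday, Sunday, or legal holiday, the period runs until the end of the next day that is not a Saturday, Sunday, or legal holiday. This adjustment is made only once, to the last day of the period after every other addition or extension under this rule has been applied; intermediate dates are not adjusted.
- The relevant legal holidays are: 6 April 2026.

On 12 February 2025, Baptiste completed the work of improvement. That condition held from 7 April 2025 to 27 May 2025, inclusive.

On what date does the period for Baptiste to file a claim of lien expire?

1 year after 12 February 2025 is February 12, 2026.
From April 7, 2025 through May 27, 2025 inclusive is 51 days; tolling adds 51 days: February 12, 2026 + 51 days = April 4, 2026.
April 4, 2026 is Saturday; April 5, 2026 is Sunday; April 6, 2026 is a listed holiday. The next qualifying day is April 7, 2026.

April 7, 2026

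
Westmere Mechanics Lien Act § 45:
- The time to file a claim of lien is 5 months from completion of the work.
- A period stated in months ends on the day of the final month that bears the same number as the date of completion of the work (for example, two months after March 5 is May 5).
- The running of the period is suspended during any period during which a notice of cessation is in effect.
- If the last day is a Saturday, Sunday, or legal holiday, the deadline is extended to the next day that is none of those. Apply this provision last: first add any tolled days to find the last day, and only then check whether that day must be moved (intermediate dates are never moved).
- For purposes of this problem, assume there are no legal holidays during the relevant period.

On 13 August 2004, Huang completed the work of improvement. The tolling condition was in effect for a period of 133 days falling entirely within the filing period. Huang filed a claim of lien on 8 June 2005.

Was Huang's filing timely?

5 months after 13 August 2004 is January 13, 2005.
Tolling adds 133 days: January 13, 2005 + 133 days = May 26, 2005.
May 26, 2005 is a Thursday and not a legal holiday, so no extension applies.
The deadline is May 26, 2005; the filing on June 8, 2005 is after that date.

No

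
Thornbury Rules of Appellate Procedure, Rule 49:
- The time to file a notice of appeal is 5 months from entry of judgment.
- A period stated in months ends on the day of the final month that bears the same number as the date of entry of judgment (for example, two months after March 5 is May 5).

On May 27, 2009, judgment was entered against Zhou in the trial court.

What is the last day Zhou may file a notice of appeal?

October 27, 2009

5 months after May 27, 2009 is October 27, 2009.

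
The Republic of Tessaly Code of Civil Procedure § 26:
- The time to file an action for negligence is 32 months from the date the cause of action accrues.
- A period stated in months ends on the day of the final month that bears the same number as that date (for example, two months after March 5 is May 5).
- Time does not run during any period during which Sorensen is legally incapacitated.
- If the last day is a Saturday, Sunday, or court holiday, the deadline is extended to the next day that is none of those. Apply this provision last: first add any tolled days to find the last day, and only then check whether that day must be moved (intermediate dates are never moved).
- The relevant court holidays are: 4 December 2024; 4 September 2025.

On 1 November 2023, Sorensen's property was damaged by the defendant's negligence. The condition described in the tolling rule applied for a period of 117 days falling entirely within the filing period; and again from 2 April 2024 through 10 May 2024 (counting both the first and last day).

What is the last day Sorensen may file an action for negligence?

December 4, 2026

32 months after 1 November 2023 is July 1, 2026.
Tolling adds 117 days: July 1, 2026 + 117 days = October 26, 2026.
From April 2, 2024 through May 10, 2024 inclusive is 39 days; tolling adds 39 days: October 26, 2026 + 39 days = December 4, 2026.
December 4, 2026 is a Friday and not a court holiday, so no extension applies.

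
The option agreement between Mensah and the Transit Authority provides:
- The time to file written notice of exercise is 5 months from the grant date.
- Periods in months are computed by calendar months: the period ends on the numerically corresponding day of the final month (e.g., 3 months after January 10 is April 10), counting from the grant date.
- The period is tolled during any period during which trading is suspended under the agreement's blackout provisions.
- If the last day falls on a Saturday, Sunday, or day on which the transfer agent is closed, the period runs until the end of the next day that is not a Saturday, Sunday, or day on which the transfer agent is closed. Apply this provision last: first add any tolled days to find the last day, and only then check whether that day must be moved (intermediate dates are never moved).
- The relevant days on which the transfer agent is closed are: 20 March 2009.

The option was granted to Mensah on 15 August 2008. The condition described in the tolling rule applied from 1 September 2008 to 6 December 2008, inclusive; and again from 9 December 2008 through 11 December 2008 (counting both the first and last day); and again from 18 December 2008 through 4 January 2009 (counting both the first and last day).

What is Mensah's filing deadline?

5 months after 15 August 2008 is January 15, 2009.
From September 1, 2008 through December 6, 2008 inclusive is 97 days; tolling adds 97 days: January 15, 2009 + 97 days = April 22, 2009.
From December 9, 2008 through December 11, 2008 inclusive is 3 days; tolling adds 3 days: April 22, 2009 + 3 days = April 25, 2009.
From December 18, 2008 through January 4, 2009 inclusive is 18 days; tolling adds 18 days: April 25, 2009 + 18 days = May 13, 2009.
May 13, 2009 is a Wednesday and not a day on which the transfer agent is closed, so no extension applies.

May 13, 2009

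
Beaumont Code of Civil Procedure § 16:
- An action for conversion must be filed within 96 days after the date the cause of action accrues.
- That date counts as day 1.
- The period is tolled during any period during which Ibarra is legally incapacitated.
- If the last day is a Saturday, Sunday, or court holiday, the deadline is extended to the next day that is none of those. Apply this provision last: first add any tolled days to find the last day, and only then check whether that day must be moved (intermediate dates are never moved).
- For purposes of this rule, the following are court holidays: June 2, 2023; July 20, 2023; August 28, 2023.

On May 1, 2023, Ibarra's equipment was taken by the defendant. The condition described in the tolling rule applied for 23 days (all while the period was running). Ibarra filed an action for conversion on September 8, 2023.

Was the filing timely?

Counting May 1, 2023 as day 1, day 96 is August 4, 2023.
Tolling adds 23 days: August 4, 2023 + 23 days = August 27, 2023.
August 27, 2023 is Sunday; August 28, 2023 is a listed holiday. The next qualifying day is August 29, 2023.
The deadline is August 29, 2023; the filing on September 8, 2023 is after that date.

No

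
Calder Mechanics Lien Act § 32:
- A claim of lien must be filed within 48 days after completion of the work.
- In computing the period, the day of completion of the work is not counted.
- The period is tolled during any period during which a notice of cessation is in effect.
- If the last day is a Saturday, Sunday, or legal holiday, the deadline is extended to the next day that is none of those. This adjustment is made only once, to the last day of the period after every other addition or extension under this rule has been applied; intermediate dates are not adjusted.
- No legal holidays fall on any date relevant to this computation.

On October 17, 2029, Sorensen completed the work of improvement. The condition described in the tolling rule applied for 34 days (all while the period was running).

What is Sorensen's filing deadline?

48 days after October 17, 2029 is December 4, 2029.
Tolling adds 34 days: December 4, 2029 + 34 days = January 7, 2030.
January 7, 2030 is a Monday and not a legal holiday, so no extension applies.

January 7, 2030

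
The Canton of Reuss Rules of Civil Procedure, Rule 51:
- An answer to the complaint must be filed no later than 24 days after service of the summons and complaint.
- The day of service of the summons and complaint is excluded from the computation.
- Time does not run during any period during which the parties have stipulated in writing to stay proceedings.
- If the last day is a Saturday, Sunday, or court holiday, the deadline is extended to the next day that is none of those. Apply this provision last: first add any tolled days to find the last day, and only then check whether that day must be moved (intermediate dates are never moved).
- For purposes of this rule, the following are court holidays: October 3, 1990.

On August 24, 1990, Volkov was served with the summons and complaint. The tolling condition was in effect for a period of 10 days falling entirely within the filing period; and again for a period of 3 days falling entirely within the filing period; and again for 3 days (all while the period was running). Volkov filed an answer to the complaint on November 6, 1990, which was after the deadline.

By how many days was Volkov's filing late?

24 days after August 24, 1990 is September 17, 1990.
Tolling adds 10 days: September 17, 1990 + 10 days = September 27, 1990.
Tolling adds 3 days: September 27, 1990 + 3 days = September 30, 1990.
Tolling adds 3 days: September 30, 1990 + 3 days = October 3, 1990.
October 3, 1990 is a listed holiday. The next qualifying day is October 4, 1990.
The deadline is October 4, 1990; from October 4, 1990 to November 6, 1990 is 33 days.

33 days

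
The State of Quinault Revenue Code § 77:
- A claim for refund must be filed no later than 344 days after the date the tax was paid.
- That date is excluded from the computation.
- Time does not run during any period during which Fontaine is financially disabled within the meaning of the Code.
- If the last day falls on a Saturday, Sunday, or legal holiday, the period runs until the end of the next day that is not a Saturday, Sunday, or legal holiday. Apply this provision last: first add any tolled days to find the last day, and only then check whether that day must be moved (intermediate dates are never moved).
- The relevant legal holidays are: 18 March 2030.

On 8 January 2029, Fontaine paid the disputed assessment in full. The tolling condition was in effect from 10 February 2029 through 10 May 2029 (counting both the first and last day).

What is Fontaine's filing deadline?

344 days after 8 January 2029 is December 18, 2029.
From February 10, 2029 through May 10, 2029 inclusive is 90 days; tolling adds 90 days: December 18, 2029 + 90 days = March 18, 2030.
March 18, 2030 is a listed holiday. The next qualifying day is March 19, 2030.

March 19, 2030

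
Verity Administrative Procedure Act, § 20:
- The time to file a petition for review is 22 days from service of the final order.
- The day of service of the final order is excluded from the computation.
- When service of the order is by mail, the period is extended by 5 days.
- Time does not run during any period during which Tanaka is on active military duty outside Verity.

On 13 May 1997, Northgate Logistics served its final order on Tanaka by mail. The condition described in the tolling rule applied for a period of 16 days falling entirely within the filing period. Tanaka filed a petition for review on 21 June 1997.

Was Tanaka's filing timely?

22 days after 13 May 1997 is June 4, 1997.
Service was by mail, adding 5 days: June 4, 1997 + 5 days = June 9, 1997.
Tolling adds 16 days: June 9, 1997 + 16 days = June 25, 1997.
The deadline is June 25, 1997; the filing on June 21, 1997 is on or before that date.

Yes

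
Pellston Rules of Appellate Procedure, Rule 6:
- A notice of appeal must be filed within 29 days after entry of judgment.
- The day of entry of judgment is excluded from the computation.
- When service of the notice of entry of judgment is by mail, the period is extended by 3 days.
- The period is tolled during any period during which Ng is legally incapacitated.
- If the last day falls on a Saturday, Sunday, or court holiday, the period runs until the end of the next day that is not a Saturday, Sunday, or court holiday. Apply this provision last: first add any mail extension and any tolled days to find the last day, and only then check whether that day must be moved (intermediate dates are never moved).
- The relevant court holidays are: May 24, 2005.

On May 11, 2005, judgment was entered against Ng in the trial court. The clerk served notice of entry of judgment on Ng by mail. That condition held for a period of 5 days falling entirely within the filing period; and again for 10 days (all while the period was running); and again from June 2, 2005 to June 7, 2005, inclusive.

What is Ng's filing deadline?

29 days after May 11, 2005 is June 9, 2005.
Service was by mail, adding 3 days: June 9, 2005 + 3 days = June 12, 2005.
Tolling adds 5 days: June 12, 2005 + 5 days = June 17, 2005.
Tolling adds 10 days: June 17, 2005 + 10 days = June 27, 2005.
From June 2, 2005 through June 7, 2005 inclusive is 6 days; tolling adds 6 days: June 27, 2005 + 6 days = July 3, 2005.
July 3, 2005 is Sunday. The next qualifying day is July 4, 2005.

July 4, 2005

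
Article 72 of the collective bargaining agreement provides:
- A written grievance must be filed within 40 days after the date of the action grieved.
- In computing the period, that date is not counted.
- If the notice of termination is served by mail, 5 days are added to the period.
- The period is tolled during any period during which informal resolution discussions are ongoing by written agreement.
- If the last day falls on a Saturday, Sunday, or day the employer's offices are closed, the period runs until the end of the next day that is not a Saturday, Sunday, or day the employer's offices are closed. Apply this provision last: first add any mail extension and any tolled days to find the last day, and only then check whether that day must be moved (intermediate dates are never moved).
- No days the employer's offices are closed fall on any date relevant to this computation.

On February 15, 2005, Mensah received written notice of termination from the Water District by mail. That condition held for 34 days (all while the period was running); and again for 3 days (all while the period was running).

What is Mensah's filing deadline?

40 days after February 15, 2005 is March 27, 2005.
Service was by mail, adding 5 days: March 27, 2005 + 5 days = April 1, 2005.
Tolling adds 34 days: April 1, 2005 + 34 days = May 5, 2005.
Tolling adds 3 days: May 5, 2005 + 3 days = May 8, 2005.
May 8, 2005 is Sunday. The next qualifying day is May 9, 2005.

May 9, 2005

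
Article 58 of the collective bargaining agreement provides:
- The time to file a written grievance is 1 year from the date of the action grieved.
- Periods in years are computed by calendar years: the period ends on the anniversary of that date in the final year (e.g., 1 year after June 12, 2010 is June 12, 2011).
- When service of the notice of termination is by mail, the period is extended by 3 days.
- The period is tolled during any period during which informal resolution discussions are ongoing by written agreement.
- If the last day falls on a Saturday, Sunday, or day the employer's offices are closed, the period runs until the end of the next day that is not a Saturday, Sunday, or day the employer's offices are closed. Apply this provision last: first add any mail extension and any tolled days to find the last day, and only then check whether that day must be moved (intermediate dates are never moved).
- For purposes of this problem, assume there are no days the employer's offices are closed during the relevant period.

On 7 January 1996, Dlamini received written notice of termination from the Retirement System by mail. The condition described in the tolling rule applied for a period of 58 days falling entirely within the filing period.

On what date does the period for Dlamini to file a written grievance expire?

March 10, 1997

1 year after 7 January 1996 is January 7, 1997.
Service was by mail, adding 3 days: January 7, 1997 + 3 days = January 10, 1997.
Tolling adds 58 days: January 10, 1997 + 58 days = March 9, 1997.
March 9, 1997 is Sunday. The next qualifying day is March 10, 1997.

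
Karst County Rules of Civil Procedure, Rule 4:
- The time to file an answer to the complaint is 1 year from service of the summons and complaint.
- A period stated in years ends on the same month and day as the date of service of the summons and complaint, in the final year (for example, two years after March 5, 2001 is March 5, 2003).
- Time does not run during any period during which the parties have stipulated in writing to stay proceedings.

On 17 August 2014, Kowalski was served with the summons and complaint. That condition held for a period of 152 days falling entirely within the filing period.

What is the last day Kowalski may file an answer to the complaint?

1 year after 17 August 2014 is August 17, 2015.
Tolling adds 152 days: August 17, 2015 + 152 days = January 16, 2016.

January 16, 2016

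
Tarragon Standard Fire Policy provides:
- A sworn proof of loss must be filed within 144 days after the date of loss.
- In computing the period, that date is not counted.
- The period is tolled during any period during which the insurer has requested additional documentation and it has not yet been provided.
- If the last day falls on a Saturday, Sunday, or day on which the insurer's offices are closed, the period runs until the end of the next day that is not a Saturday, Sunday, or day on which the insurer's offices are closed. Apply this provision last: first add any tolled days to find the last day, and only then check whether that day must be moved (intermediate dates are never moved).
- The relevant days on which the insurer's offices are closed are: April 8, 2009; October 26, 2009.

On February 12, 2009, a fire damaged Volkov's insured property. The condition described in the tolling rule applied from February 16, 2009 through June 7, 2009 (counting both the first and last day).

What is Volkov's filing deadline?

October 27, 2009

144 days after February 12, 2009 is July 6, 2009.
From February 16, 2009 through June 7, 2009 inclusive is 112 days; tolling adds 112 days: July 6, 2009 + 112 days = October 26, 2009.
October 26, 2009 is a listed holiday. The next qualifying day is October 27, 2009.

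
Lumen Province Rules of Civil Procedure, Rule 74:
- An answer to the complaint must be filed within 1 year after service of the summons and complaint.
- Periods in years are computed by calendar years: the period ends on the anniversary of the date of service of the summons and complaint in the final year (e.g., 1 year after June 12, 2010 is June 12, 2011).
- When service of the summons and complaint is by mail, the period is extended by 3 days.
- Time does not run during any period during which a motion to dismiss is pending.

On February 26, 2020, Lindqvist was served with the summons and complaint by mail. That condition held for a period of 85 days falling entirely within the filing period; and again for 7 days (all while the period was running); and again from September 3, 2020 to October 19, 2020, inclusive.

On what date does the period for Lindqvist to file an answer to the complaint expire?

1 year after February 26, 2020 is February 26, 2021.
Service was by mail, adding 3 days: February 26, 2021 + 3 days = March 1, 2021.
Tolling adds 85 days: March 1, 2021 + 85 days = May 25, 2021.
Tolling adds 7 days: May 25, 2021 + 7 days = June 1, 2021.
From September 3, 2020 through October 19, 2020 inclusive is 47 days; tolling adds 47 days: June 1, 2021 + 47 days = July 18, 2021.

July 18, 2021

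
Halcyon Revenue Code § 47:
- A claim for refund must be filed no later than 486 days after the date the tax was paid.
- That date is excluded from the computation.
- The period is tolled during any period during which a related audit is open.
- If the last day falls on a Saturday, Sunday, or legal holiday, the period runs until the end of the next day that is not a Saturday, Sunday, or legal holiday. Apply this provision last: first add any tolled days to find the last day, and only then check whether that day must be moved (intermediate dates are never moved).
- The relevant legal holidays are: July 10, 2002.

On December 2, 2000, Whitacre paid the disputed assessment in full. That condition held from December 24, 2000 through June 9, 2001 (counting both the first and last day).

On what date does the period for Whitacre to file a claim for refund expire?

486 days after December 2, 2000 is April 2, 2002.
From December 24, 2000 through June 9, 2001 inclusive is 168 days; tolling adds 168 days: April 2, 2002 + 168 days = September 17, 2002.
September 17, 2002 is a Tuesday and not a legal holiday, so no extension applies.

September 17, 2002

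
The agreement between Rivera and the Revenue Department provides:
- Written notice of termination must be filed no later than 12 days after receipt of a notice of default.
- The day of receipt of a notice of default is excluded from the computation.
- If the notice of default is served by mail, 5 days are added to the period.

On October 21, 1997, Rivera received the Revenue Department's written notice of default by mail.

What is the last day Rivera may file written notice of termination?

November 7, 1997

12 days after October 21, 1997 is November 2, 1997.
Service was by mail, adding 5 days: November 2, 1997 + 5 days = November 7, 1997.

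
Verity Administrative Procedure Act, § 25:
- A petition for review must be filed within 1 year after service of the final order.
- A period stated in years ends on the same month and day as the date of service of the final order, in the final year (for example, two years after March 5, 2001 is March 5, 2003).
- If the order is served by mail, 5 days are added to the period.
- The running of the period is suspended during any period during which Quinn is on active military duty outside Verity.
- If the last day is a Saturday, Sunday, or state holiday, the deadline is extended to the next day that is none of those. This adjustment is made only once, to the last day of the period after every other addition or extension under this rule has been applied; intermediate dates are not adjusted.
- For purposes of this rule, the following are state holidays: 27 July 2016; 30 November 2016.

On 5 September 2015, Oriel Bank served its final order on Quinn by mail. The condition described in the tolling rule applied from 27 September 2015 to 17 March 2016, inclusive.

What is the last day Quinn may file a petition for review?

March 2, 2017

1 year after 5 September 2015 is September 5, 2016.
Service was by mail, adding 5 days: September 5, 2016 + 5 days = September 10, 2016.
From September 27, 2015 through March 17, 2016 inclusive is 173 days; tolling adds 173 days: September 10, 2016 + 173 days = March 2, 2017.
March 2, 2017 is a Thursday and not a state holiday, so no extension applies.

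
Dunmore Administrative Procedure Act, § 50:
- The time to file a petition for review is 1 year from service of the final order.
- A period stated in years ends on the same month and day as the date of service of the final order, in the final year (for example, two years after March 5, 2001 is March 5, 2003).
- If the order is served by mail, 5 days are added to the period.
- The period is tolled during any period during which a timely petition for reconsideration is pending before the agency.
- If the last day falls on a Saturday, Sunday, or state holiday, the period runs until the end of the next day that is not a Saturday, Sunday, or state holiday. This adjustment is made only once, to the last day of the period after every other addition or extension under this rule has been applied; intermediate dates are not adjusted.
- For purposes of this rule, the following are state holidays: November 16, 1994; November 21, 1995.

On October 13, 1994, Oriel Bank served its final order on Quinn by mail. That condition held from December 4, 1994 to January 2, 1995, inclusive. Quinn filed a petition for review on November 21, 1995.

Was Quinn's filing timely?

No

1 year after October 13, 1994 is October 13, 1995.
Service was by mail, adding 5 days: October 13, 1995 + 5 days = October 18, 1995.
From December 4, 1994 through January 2, 1995 inclusive is 30 days; tolling adds 30 days: October 18, 1995 + 30 days = November 17, 1995.
November 17, 1995 is a Friday and not a state holiday, so no extension applies.
The deadline is November 17, 1995; the filing on November 21, 1995 is after that date.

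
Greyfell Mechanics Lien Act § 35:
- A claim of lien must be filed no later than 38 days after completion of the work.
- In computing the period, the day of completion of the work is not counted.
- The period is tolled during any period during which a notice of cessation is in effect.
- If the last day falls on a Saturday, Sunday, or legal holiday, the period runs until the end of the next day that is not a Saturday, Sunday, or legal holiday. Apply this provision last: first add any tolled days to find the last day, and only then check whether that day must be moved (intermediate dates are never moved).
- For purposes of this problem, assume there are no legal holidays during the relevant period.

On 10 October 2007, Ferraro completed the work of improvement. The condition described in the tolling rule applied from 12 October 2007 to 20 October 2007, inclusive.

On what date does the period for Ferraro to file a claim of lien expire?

November 26, 2007

38 days after 10 October 2007 is November 17, 2007.
From October 12, 2007 through October 20, 2007 inclusive is 9 days; tolling adds 9 days: November 17, 2007 + 9 days = November 26, 2007.
November 26, 2007 is a Monday and not a legal holiday, so no extension applies.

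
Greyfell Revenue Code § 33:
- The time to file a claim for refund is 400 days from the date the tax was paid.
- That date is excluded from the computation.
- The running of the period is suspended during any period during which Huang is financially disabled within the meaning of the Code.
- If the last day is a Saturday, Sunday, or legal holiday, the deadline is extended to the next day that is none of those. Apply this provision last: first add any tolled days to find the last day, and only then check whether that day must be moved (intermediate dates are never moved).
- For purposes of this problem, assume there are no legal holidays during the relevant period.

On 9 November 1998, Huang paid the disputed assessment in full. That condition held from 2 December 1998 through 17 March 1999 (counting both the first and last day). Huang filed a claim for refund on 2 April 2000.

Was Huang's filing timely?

No

400 days after 9 November 1998 is December 14, 1999.
From December 2, 1998 through March 17, 1999 inclusive is 106 days; tolling adds 106 days: December 14, 1999 + 106 days = March 29, 2000.
March 29, 2000 is a Wednesday and not a legal holiday, so no extension applies.
The deadline is March 29, 2000; the filing on April 2, 2000 is after that date.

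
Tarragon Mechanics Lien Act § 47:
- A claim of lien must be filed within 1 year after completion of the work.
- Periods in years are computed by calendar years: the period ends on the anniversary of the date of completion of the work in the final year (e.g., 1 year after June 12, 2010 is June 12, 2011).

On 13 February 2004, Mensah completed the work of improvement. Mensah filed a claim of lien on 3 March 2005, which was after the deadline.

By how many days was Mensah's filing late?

18 days

1 year after 13 February 2004 is February 13, 2005.
The deadline is February 13, 2005; from February 13, 2005 to March 3, 2005 is 18 days.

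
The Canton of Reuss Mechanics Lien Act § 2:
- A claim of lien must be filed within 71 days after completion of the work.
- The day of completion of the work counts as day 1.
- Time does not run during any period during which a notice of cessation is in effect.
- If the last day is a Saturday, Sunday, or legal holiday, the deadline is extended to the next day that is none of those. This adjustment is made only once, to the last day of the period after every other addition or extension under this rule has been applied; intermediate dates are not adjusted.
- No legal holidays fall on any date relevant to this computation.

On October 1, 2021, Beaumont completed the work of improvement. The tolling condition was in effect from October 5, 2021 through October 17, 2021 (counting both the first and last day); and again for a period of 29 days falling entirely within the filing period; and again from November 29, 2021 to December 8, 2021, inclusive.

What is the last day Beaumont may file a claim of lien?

Counting October 1, 2021 as day 1, day 71 is December 10, 2021.
From October 5, 2021 through October 17, 2021 inclusive is 13 days; tolling adds 13 days: December 10, 2021 + 13 days = December 23, 2021.
Tolling adds 29 days: December 23, 2021 + 29 days = January 21, 2022.
From November 29, 2021 through December 8, 2021 inclusive is 10 days; tolling adds 10 days: January 21, 2022 + 10 days = January 31, 2022.
January 31, 2022 is a Monday and not a legal holiday, so no extension applies.

January 31, 2022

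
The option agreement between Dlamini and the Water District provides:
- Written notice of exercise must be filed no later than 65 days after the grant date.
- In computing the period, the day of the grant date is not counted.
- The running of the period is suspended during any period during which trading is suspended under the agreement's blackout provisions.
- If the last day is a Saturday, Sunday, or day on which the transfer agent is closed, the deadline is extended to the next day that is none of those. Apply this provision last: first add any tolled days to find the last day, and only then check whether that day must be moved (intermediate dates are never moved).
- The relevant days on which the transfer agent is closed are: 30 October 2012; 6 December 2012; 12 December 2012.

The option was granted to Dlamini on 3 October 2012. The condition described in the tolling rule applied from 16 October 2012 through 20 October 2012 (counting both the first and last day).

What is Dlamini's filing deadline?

December 13, 2012

65 days after 3 October 2012 is December 7, 2012.
From October 16, 2012 through October 20, 2012 inclusive is 5 days; tolling adds 5 days: December 7, 2012 + 5 days = December 12, 2012.
December 12, 2012 is a listed holiday. The next qualifying day is December 13, 2012.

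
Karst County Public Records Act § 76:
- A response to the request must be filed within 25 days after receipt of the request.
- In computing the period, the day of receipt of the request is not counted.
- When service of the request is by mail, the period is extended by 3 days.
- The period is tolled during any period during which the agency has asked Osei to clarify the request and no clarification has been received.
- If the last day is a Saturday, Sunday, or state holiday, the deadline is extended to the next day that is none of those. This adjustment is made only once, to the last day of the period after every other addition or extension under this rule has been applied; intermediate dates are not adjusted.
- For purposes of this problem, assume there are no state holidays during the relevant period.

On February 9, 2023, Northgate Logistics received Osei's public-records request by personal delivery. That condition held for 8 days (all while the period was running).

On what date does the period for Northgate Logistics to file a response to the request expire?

March 14, 2023

25 days after February 9, 2023 is March 6, 2023.
Service was not by mail, so no mail extension applies.
Tolling adds 8 days: March 6, 2023 + 8 days = March 14, 2023.
March 14, 2023 is a Tuesday and not a state holiday, so no extension applies.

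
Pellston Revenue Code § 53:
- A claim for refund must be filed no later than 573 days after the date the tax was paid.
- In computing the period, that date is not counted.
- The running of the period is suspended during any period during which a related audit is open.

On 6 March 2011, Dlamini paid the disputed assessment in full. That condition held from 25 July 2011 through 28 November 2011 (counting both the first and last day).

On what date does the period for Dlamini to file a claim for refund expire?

573 days after 6 March 2011 is September 29, 2012.
From July 25, 2011 through November 28, 2011 inclusive is 127 days; tolling adds 127 days: September 29, 2012 + 127 days = February 3, 2013.

February 3, 2013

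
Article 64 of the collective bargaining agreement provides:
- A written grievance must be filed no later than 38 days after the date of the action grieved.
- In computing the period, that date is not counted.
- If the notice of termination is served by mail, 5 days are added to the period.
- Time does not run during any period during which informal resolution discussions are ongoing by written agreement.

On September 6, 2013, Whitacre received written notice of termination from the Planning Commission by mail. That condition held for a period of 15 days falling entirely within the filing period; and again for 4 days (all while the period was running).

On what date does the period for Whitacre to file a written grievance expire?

November 7, 2013

38 days after September 6, 2013 is October 14, 2013.
Service was by mail, adding 5 days: October 14, 2013 + 5 days = October 19, 2013.
Tolling adds 15 days: October 19, 2013 + 15 days = November 3, 2013.
Tolling adds 4 days: November 3, 2013 + 4 days = November 7, 2013.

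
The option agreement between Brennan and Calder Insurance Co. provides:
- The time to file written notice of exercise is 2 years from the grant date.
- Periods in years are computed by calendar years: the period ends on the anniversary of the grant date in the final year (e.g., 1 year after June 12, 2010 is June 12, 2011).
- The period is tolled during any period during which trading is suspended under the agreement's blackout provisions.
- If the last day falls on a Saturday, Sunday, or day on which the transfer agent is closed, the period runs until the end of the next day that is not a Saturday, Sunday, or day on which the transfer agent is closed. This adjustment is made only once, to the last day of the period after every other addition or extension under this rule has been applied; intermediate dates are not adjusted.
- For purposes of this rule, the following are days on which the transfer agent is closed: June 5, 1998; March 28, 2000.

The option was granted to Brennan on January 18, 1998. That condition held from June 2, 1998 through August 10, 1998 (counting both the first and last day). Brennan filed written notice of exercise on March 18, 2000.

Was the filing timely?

2 years after January 18, 1998 is January 18, 2000.
From June 2, 1998 through August 10, 1998 inclusive is 70 days; tolling adds 70 days: January 18, 2000 + 70 days = March 28, 2000.
March 28, 2000 is a listed holiday. The next qualifying day is March 29, 2000.
The deadline is March 29, 2000; the filing on March 18, 2000 is on or before that date.

Yes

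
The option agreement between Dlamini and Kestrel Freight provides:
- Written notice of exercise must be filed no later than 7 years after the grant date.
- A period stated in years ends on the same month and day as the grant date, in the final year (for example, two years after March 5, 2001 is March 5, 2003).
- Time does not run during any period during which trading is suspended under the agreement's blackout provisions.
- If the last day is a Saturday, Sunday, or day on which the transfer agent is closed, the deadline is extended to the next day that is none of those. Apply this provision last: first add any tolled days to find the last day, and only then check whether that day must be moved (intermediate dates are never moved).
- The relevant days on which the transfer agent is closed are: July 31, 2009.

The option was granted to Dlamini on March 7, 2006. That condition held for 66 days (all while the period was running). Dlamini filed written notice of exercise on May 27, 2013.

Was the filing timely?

7 years after March 7, 2006 is March 7, 2013.
Tolling adds 66 days: March 7, 2013 + 66 days = May 12, 2013.
May 12, 2013 is Sunday. The next qualifying day is May 13, 2013.
The deadline is May 13, 2013; the filing on May 27, 2013 is after that date.

No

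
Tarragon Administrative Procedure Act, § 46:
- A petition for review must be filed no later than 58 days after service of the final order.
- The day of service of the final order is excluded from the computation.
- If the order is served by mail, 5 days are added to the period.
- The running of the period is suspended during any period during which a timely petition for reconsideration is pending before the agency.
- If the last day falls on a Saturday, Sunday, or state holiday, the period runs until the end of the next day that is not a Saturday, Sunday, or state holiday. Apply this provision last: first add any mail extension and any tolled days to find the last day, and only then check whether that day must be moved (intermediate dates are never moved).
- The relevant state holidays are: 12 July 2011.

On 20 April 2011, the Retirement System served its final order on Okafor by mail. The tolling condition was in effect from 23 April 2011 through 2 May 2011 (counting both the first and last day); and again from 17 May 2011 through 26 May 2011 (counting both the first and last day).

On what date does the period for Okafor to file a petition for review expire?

July 13, 2011

58 days after 20 April 2011 is June 17, 2011.
Service was by mail, adding 5 days: June 17, 2011 + 5 days = June 22, 2011.
From April 23, 2011 through May 2, 2011 inclusive is 10 days; tolling adds 10 days: June 22, 2011 + 10 days = July 2, 2011.
From May 17, 2011 through May 26, 2011 inclusive is 10 days; tolling adds 10 days: July 2, 2011 + 10 days = July 12, 2011.
July 12, 2011 is a listed holiday. The next qualifying day is July 13, 2011.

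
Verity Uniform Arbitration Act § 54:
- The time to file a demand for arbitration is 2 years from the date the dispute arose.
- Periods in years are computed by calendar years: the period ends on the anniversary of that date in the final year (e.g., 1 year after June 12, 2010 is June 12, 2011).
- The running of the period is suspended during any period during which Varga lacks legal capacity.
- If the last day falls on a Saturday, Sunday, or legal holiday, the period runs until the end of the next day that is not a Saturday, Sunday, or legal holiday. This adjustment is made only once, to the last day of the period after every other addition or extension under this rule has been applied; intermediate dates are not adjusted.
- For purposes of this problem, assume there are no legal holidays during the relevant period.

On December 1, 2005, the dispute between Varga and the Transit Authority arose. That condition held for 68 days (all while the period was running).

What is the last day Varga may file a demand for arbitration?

February 7, 2008

2 years after December 1, 2005 is December 1, 2007.
Tolling adds 68 days: December 1, 2007 + 68 days = February 7, 2008.
February 7, 2008 is a Thursday and not a legal holiday, so no extension applies.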